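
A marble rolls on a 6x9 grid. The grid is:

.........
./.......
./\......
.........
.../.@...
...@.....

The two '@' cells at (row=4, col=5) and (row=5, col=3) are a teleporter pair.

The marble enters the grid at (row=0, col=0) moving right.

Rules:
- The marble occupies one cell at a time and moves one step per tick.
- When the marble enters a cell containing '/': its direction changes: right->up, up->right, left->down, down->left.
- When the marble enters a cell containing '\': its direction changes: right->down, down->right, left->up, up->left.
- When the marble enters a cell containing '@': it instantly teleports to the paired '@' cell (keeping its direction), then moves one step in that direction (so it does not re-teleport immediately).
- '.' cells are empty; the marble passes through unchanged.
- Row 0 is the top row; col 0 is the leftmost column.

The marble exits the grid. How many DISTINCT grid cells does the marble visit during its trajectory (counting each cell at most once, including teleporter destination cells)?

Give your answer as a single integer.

Answer: 9

Derivation:
Step 1: enter (0,0), '.' pass, move right to (0,1)
Step 2: enter (0,1), '.' pass, move right to (0,2)
Step 3: enter (0,2), '.' pass, move right to (0,3)
Step 4: enter (0,3), '.' pass, move right to (0,4)
Step 5: enter (0,4), '.' pass, move right to (0,5)
Step 6: enter (0,5), '.' pass, move right to (0,6)
Step 7: enter (0,6), '.' pass, move right to (0,7)
Step 8: enter (0,7), '.' pass, move right to (0,8)
Step 9: enter (0,8), '.' pass, move right to (0,9)
Step 10: at (0,9) — EXIT via right edge, pos 0
Distinct cells visited: 9 (path length 9)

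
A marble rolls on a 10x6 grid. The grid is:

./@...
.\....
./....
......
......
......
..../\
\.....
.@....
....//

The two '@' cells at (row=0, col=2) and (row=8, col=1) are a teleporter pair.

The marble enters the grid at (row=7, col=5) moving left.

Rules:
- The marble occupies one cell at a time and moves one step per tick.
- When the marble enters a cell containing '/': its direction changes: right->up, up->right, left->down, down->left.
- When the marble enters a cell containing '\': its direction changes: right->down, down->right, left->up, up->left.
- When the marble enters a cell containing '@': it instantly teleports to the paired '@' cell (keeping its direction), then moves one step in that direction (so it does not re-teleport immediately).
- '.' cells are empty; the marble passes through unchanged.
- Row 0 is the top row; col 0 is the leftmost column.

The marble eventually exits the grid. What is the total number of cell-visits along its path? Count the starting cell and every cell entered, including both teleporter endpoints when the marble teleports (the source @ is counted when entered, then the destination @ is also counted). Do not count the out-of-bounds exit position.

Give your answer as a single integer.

Answer: 13

Derivation:
Step 1: enter (7,5), '.' pass, move left to (7,4)
Step 2: enter (7,4), '.' pass, move left to (7,3)
Step 3: enter (7,3), '.' pass, move left to (7,2)
Step 4: enter (7,2), '.' pass, move left to (7,1)
Step 5: enter (7,1), '.' pass, move left to (7,0)
Step 6: enter (7,0), '\' deflects left->up, move up to (6,0)
Step 7: enter (6,0), '.' pass, move up to (5,0)
Step 8: enter (5,0), '.' pass, move up to (4,0)
Step 9: enter (4,0), '.' pass, move up to (3,0)
Step 10: enter (3,0), '.' pass, move up to (2,0)
Step 11: enter (2,0), '.' pass, move up to (1,0)
Step 12: enter (1,0), '.' pass, move up to (0,0)
Step 13: enter (0,0), '.' pass, move up to (-1,0)
Step 14: at (-1,0) — EXIT via top edge, pos 0
Path length (cell visits): 13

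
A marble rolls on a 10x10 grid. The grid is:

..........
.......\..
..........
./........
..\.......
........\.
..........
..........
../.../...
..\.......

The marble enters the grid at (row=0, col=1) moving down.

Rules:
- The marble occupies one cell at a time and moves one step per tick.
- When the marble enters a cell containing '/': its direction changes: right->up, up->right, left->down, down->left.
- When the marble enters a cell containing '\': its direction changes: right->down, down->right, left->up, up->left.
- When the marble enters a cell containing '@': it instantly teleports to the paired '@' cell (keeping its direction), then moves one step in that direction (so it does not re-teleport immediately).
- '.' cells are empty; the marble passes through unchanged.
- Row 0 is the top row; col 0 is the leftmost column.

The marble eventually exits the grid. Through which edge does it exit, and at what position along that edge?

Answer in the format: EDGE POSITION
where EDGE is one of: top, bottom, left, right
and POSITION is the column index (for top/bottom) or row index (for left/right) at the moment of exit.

Answer: left 3

Derivation:
Step 1: enter (0,1), '.' pass, move down to (1,1)
Step 2: enter (1,1), '.' pass, move down to (2,1)
Step 3: enter (2,1), '.' pass, move down to (3,1)
Step 4: enter (3,1), '/' deflects down->left, move left to (3,0)
Step 5: enter (3,0), '.' pass, move left to (3,-1)
Step 6: at (3,-1) — EXIT via left edge, pos 3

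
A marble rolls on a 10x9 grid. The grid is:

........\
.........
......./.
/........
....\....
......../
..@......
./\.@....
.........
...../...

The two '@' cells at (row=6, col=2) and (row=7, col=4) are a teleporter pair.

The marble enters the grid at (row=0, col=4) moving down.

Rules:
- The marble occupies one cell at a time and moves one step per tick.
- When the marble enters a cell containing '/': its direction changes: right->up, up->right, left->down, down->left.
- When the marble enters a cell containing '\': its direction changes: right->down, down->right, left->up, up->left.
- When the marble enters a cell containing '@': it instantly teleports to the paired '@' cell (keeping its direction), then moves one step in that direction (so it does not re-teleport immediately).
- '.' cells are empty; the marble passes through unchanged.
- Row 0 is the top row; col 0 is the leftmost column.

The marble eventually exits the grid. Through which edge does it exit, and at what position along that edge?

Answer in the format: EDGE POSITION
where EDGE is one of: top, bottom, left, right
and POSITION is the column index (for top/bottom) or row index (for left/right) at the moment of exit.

Step 1: enter (0,4), '.' pass, move down to (1,4)
Step 2: enter (1,4), '.' pass, move down to (2,4)
Step 3: enter (2,4), '.' pass, move down to (3,4)
Step 4: enter (3,4), '.' pass, move down to (4,4)
Step 5: enter (4,4), '\' deflects down->right, move right to (4,5)
Step 6: enter (4,5), '.' pass, move right to (4,6)
Step 7: enter (4,6), '.' pass, move right to (4,7)
Step 8: enter (4,7), '.' pass, move right to (4,8)
Step 9: enter (4,8), '.' pass, move right to (4,9)
Step 10: at (4,9) — EXIT via right edge, pos 4

Answer: right 4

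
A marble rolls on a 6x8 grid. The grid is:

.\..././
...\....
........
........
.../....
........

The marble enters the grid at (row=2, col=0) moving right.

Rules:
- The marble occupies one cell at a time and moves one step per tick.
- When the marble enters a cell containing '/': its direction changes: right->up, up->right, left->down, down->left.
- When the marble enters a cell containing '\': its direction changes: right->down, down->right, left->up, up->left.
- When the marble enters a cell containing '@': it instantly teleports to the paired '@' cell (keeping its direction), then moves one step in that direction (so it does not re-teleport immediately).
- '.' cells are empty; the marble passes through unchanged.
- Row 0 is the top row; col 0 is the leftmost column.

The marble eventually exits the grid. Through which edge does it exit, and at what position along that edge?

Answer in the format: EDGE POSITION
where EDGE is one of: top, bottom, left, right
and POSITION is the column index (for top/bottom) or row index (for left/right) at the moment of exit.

Step 1: enter (2,0), '.' pass, move right to (2,1)
Step 2: enter (2,1), '.' pass, move right to (2,2)
Step 3: enter (2,2), '.' pass, move right to (2,3)
Step 4: enter (2,3), '.' pass, move right to (2,4)
Step 5: enter (2,4), '.' pass, move right to (2,5)
Step 6: enter (2,5), '.' pass, move right to (2,6)
Step 7: enter (2,6), '.' pass, move right to (2,7)
Step 8: enter (2,7), '.' pass, move right to (2,8)
Step 9: at (2,8) — EXIT via right edge, pos 2

Answer: right 2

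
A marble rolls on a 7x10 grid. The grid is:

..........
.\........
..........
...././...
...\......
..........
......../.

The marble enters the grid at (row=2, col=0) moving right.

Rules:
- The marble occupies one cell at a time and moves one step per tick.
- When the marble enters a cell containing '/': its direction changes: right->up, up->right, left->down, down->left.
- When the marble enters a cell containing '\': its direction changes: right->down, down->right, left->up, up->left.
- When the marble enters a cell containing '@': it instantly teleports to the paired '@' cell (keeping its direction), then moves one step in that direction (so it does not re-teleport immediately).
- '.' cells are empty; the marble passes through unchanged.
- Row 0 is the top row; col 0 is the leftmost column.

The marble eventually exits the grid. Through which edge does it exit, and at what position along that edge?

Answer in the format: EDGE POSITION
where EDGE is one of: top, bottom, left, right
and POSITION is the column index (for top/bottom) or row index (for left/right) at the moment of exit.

Answer: right 2

Derivation:
Step 1: enter (2,0), '.' pass, move right to (2,1)
Step 2: enter (2,1), '.' pass, move right to (2,2)
Step 3: enter (2,2), '.' pass, move right to (2,3)
Step 4: enter (2,3), '.' pass, move right to (2,4)
Step 5: enter (2,4), '.' pass, move right to (2,5)
Step 6: enter (2,5), '.' pass, move right to (2,6)
Step 7: enter (2,6), '.' pass, move right to (2,7)
Step 8: enter (2,7), '.' pass, move right to (2,8)
Step 9: enter (2,8), '.' pass, move right to (2,9)
Step 10: enter (2,9), '.' pass, move right to (2,10)
Step 11: at (2,10) — EXIT via right edge, pos 2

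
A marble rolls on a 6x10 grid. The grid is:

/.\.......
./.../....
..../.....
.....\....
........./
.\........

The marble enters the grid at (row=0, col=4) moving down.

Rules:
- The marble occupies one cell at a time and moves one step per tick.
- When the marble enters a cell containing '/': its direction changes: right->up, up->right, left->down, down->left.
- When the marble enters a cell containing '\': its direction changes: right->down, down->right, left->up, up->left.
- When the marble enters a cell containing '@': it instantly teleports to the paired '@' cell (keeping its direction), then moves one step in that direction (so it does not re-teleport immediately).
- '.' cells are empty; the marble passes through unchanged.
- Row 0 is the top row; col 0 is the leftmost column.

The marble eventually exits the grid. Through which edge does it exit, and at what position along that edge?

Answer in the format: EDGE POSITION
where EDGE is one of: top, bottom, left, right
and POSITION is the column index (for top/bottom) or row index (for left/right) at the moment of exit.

Step 1: enter (0,4), '.' pass, move down to (1,4)
Step 2: enter (1,4), '.' pass, move down to (2,4)
Step 3: enter (2,4), '/' deflects down->left, move left to (2,3)
Step 4: enter (2,3), '.' pass, move left to (2,2)
Step 5: enter (2,2), '.' pass, move left to (2,1)
Step 6: enter (2,1), '.' pass, move left to (2,0)
Step 7: enter (2,0), '.' pass, move left to (2,-1)
Step 8: at (2,-1) — EXIT via left edge, pos 2

Answer: left 2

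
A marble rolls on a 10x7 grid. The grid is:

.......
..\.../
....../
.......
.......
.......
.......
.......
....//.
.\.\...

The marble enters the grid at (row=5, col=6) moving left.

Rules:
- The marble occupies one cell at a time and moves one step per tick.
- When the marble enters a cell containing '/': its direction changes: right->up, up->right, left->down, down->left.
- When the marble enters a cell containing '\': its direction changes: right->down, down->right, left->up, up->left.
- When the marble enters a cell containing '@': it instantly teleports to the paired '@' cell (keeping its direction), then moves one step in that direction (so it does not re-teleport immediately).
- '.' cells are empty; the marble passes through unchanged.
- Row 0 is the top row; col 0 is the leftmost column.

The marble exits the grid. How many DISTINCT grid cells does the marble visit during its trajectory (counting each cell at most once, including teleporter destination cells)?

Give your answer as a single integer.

Answer: 7

Derivation:
Step 1: enter (5,6), '.' pass, move left to (5,5)
Step 2: enter (5,5), '.' pass, move left to (5,4)
Step 3: enter (5,4), '.' pass, move left to (5,3)
Step 4: enter (5,3), '.' pass, move left to (5,2)
Step 5: enter (5,2), '.' pass, move left to (5,1)
Step 6: enter (5,1), '.' pass, move left to (5,0)
Step 7: enter (5,0), '.' pass, move left to (5,-1)
Step 8: at (5,-1) — EXIT via left edge, pos 5
Distinct cells visited: 7 (path length 7)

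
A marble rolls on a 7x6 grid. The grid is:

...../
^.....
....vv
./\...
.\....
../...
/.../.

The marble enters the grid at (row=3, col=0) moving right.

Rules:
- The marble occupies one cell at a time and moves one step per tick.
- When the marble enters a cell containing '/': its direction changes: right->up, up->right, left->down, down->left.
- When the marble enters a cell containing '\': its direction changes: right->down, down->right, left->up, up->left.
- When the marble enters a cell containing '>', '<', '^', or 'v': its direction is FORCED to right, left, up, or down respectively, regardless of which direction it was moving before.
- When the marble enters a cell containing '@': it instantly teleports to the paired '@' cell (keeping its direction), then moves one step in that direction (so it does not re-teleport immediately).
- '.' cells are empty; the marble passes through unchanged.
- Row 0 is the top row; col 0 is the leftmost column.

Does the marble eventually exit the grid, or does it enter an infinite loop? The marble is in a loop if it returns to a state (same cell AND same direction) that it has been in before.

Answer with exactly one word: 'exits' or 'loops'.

Step 1: enter (3,0), '.' pass, move right to (3,1)
Step 2: enter (3,1), '/' deflects right->up, move up to (2,1)
Step 3: enter (2,1), '.' pass, move up to (1,1)
Step 4: enter (1,1), '.' pass, move up to (0,1)
Step 5: enter (0,1), '.' pass, move up to (-1,1)
Step 6: at (-1,1) — EXIT via top edge, pos 1

Answer: exits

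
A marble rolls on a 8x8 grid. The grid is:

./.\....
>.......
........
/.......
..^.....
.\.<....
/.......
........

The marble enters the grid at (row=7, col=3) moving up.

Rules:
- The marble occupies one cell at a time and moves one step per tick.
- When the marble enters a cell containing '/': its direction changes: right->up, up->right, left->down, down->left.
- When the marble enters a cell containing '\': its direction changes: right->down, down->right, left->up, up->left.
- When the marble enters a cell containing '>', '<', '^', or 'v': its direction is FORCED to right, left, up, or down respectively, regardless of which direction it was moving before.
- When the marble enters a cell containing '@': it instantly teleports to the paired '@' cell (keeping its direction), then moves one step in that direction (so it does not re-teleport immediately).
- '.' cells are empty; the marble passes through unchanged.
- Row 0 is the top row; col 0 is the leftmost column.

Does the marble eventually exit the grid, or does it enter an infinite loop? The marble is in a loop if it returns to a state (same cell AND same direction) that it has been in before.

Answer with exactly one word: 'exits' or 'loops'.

Step 1: enter (7,3), '.' pass, move up to (6,3)
Step 2: enter (6,3), '.' pass, move up to (5,3)
Step 3: enter (5,3), '<' forces up->left, move left to (5,2)
Step 4: enter (5,2), '.' pass, move left to (5,1)
Step 5: enter (5,1), '\' deflects left->up, move up to (4,1)
Step 6: enter (4,1), '.' pass, move up to (3,1)
Step 7: enter (3,1), '.' pass, move up to (2,1)
Step 8: enter (2,1), '.' pass, move up to (1,1)
Step 9: enter (1,1), '.' pass, move up to (0,1)
Step 10: enter (0,1), '/' deflects up->right, move right to (0,2)
Step 11: enter (0,2), '.' pass, move right to (0,3)
Step 12: enter (0,3), '\' deflects right->down, move down to (1,3)
Step 13: enter (1,3), '.' pass, move down to (2,3)
Step 14: enter (2,3), '.' pass, move down to (3,3)
Step 15: enter (3,3), '.' pass, move down to (4,3)
Step 16: enter (4,3), '.' pass, move down to (5,3)
Step 17: enter (5,3), '<' forces down->left, move left to (5,2)
Step 18: at (5,2) dir=left — LOOP DETECTED (seen before)

Answer: loops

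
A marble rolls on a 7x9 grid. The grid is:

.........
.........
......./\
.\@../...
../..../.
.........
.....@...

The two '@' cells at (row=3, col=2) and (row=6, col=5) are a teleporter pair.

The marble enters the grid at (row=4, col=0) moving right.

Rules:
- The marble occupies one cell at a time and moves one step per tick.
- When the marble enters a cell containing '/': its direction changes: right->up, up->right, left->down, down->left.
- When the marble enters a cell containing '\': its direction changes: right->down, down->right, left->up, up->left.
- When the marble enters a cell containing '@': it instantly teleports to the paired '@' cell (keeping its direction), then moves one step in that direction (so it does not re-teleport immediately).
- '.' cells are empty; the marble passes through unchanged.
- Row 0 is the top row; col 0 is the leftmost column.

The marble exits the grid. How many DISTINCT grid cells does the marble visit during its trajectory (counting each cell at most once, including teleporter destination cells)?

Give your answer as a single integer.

Answer: 11

Derivation:
Step 1: enter (4,0), '.' pass, move right to (4,1)
Step 2: enter (4,1), '.' pass, move right to (4,2)
Step 3: enter (4,2), '/' deflects right->up, move up to (3,2)
Step 4: enter (3,2), '@' teleport (3,2)->(6,5), also enter (6,5), move up to (5,5)
Step 5: enter (5,5), '.' pass, move up to (4,5)
Step 6: enter (4,5), '.' pass, move up to (3,5)
Step 7: enter (3,5), '/' deflects up->right, move right to (3,6)
Step 8: enter (3,6), '.' pass, move right to (3,7)
Step 9: enter (3,7), '.' pass, move right to (3,8)
Step 10: enter (3,8), '.' pass, move right to (3,9)
Step 11: at (3,9) — EXIT via right edge, pos 3
Distinct cells visited: 11 (path length 11)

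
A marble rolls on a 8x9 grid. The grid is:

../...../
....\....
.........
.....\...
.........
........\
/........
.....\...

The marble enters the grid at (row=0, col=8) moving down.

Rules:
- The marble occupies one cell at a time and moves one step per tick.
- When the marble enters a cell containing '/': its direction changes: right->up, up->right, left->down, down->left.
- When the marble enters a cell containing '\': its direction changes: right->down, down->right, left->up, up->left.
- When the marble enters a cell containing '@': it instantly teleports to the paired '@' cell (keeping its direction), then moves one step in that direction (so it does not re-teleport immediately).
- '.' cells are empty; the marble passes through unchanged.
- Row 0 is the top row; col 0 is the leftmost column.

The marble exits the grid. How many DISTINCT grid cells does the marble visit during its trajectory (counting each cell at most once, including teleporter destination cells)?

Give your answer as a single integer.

Step 1: enter (0,8), '/' deflects down->left, move left to (0,7)
Step 2: enter (0,7), '.' pass, move left to (0,6)
Step 3: enter (0,6), '.' pass, move left to (0,5)
Step 4: enter (0,5), '.' pass, move left to (0,4)
Step 5: enter (0,4), '.' pass, move left to (0,3)
Step 6: enter (0,3), '.' pass, move left to (0,2)
Step 7: enter (0,2), '/' deflects left->down, move down to (1,2)
Step 8: enter (1,2), '.' pass, move down to (2,2)
Step 9: enter (2,2), '.' pass, move down to (3,2)
Step 10: enter (3,2), '.' pass, move down to (4,2)
Step 11: enter (4,2), '.' pass, move down to (5,2)
Step 12: enter (5,2), '.' pass, move down to (6,2)
Step 13: enter (6,2), '.' pass, move down to (7,2)
Step 14: enter (7,2), '.' pass, move down to (8,2)
Step 15: at (8,2) — EXIT via bottom edge, pos 2
Distinct cells visited: 14 (path length 14)

Answer: 14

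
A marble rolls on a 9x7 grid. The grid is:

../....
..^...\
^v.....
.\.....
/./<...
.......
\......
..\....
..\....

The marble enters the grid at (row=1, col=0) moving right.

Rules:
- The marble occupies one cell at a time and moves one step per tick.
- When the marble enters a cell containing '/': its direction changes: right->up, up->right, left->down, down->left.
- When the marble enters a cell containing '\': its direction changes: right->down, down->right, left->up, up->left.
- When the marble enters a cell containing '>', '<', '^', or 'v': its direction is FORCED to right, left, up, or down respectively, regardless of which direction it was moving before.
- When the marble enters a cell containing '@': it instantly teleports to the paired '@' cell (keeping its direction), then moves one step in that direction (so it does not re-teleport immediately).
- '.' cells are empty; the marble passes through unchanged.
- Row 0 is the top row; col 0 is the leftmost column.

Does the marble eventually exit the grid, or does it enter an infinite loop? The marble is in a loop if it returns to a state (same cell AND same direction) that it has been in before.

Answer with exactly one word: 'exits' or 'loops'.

Answer: exits

Derivation:
Step 1: enter (1,0), '.' pass, move right to (1,1)
Step 2: enter (1,1), '.' pass, move right to (1,2)
Step 3: enter (1,2), '^' forces right->up, move up to (0,2)
Step 4: enter (0,2), '/' deflects up->right, move right to (0,3)
Step 5: enter (0,3), '.' pass, move right to (0,4)
Step 6: enter (0,4), '.' pass, move right to (0,5)
Step 7: enter (0,5), '.' pass, move right to (0,6)
Step 8: enter (0,6), '.' pass, move right to (0,7)
Step 9: at (0,7) — EXIT via right edge, pos 0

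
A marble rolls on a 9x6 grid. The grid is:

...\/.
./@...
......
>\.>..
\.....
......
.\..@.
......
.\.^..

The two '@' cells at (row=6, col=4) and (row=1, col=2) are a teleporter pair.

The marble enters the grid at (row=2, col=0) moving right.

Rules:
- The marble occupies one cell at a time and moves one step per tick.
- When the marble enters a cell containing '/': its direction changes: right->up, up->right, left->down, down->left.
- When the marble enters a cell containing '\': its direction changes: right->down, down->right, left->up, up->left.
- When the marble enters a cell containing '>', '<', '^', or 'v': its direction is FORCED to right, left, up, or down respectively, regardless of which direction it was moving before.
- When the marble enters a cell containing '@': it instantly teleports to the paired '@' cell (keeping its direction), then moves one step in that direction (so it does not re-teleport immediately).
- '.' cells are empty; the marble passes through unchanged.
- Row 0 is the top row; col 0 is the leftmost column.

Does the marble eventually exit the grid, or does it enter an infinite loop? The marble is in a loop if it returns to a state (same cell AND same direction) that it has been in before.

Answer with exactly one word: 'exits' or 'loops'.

Step 1: enter (2,0), '.' pass, move right to (2,1)
Step 2: enter (2,1), '.' pass, move right to (2,2)
Step 3: enter (2,2), '.' pass, move right to (2,3)
Step 4: enter (2,3), '.' pass, move right to (2,4)
Step 5: enter (2,4), '.' pass, move right to (2,5)
Step 6: enter (2,5), '.' pass, move right to (2,6)
Step 7: at (2,6) — EXIT via right edge, pos 2

Answer: exits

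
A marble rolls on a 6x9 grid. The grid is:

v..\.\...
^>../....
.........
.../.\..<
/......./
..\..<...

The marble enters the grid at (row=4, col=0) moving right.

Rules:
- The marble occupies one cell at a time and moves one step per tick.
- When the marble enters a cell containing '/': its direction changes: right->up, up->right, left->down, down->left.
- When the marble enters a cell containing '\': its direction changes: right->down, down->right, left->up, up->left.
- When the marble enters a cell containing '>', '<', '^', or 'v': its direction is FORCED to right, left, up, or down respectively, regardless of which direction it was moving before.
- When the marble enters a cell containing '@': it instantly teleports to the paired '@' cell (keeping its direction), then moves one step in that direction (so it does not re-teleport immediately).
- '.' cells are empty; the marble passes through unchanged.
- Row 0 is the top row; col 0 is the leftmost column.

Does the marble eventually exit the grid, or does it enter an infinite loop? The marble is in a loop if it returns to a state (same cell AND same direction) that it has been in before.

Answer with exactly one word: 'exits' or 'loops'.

Step 1: enter (4,0), '/' deflects right->up, move up to (3,0)
Step 2: enter (3,0), '.' pass, move up to (2,0)
Step 3: enter (2,0), '.' pass, move up to (1,0)
Step 4: enter (1,0), '^' forces up->up, move up to (0,0)
Step 5: enter (0,0), 'v' forces up->down, move down to (1,0)
Step 6: enter (1,0), '^' forces down->up, move up to (0,0)
Step 7: at (0,0) dir=up — LOOP DETECTED (seen before)

Answer: loops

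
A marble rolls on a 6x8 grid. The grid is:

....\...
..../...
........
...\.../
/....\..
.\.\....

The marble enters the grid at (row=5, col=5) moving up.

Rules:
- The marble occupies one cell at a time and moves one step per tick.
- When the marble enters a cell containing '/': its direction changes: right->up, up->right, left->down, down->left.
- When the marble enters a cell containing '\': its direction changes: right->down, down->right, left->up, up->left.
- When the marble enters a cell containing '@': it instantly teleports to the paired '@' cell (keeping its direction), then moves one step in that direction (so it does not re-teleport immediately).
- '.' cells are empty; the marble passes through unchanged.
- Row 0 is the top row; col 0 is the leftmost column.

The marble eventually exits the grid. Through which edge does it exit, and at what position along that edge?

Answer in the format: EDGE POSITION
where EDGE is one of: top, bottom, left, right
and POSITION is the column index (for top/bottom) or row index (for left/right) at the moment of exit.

Answer: bottom 0

Derivation:
Step 1: enter (5,5), '.' pass, move up to (4,5)
Step 2: enter (4,5), '\' deflects up->left, move left to (4,4)
Step 3: enter (4,4), '.' pass, move left to (4,3)
Step 4: enter (4,3), '.' pass, move left to (4,2)
Step 5: enter (4,2), '.' pass, move left to (4,1)
Step 6: enter (4,1), '.' pass, move left to (4,0)
Step 7: enter (4,0), '/' deflects left->down, move down to (5,0)
Step 8: enter (5,0), '.' pass, move down to (6,0)
Step 9: at (6,0) — EXIT via bottom edge, pos 0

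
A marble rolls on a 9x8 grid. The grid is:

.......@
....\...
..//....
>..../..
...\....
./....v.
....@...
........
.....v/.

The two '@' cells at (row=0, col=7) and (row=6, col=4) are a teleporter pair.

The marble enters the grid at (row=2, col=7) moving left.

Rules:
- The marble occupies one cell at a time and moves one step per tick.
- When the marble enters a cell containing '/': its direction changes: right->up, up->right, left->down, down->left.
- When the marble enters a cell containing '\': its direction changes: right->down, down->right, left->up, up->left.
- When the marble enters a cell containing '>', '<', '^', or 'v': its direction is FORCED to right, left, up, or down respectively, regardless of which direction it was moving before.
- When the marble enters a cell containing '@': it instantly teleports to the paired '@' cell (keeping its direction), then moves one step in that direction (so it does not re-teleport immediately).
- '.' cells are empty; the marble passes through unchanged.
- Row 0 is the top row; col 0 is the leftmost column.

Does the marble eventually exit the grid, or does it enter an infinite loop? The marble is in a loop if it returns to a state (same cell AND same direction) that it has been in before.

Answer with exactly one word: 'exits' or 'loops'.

Step 1: enter (2,7), '.' pass, move left to (2,6)
Step 2: enter (2,6), '.' pass, move left to (2,5)
Step 3: enter (2,5), '.' pass, move left to (2,4)
Step 4: enter (2,4), '.' pass, move left to (2,3)
Step 5: enter (2,3), '/' deflects left->down, move down to (3,3)
Step 6: enter (3,3), '.' pass, move down to (4,3)
Step 7: enter (4,3), '\' deflects down->right, move right to (4,4)
Step 8: enter (4,4), '.' pass, move right to (4,5)
Step 9: enter (4,5), '.' pass, move right to (4,6)
Step 10: enter (4,6), '.' pass, move right to (4,7)
Step 11: enter (4,7), '.' pass, move right to (4,8)
Step 12: at (4,8) — EXIT via right edge, pos 4

Answer: exits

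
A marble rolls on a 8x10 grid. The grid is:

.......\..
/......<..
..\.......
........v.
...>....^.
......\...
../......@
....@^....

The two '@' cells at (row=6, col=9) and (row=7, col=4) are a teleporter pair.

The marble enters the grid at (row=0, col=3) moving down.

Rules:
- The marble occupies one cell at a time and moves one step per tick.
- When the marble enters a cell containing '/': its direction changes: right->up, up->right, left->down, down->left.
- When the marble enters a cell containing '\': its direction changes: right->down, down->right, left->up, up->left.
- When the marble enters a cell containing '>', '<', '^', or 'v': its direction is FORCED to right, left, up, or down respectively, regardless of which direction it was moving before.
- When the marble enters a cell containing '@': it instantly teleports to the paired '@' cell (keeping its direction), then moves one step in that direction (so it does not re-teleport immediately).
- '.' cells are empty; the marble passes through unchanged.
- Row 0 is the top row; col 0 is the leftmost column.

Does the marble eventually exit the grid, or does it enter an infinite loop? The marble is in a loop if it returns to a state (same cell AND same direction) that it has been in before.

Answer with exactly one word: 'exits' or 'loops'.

Answer: loops

Derivation:
Step 1: enter (0,3), '.' pass, move down to (1,3)
Step 2: enter (1,3), '.' pass, move down to (2,3)
Step 3: enter (2,3), '.' pass, move down to (3,3)
Step 4: enter (3,3), '.' pass, move down to (4,3)
Step 5: enter (4,3), '>' forces down->right, move right to (4,4)
Step 6: enter (4,4), '.' pass, move right to (4,5)
Step 7: enter (4,5), '.' pass, move right to (4,6)
Step 8: enter (4,6), '.' pass, move right to (4,7)
Step 9: enter (4,7), '.' pass, move right to (4,8)
Step 10: enter (4,8), '^' forces right->up, move up to (3,8)
Step 11: enter (3,8), 'v' forces up->down, move down to (4,8)
Step 12: enter (4,8), '^' forces down->up, move up to (3,8)
Step 13: at (3,8) dir=up — LOOP DETECTED (seen before)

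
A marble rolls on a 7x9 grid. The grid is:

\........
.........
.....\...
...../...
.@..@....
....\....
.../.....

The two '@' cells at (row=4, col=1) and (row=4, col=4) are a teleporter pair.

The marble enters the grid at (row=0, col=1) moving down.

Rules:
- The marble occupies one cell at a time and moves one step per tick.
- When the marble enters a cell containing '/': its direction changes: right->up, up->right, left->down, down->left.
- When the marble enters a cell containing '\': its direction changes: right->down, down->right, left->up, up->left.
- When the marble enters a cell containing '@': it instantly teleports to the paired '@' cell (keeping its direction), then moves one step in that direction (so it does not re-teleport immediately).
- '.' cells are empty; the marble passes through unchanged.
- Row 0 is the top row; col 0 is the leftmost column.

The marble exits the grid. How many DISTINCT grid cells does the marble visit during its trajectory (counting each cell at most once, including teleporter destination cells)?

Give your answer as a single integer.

Step 1: enter (0,1), '.' pass, move down to (1,1)
Step 2: enter (1,1), '.' pass, move down to (2,1)
Step 3: enter (2,1), '.' pass, move down to (3,1)
Step 4: enter (3,1), '.' pass, move down to (4,1)
Step 5: enter (4,1), '@' teleport (4,1)->(4,4), also enter (4,4), move down to (5,4)
Step 6: enter (5,4), '\' deflects down->right, move right to (5,5)
Step 7: enter (5,5), '.' pass, move right to (5,6)
Step 8: enter (5,6), '.' pass, move right to (5,7)
Step 9: enter (5,7), '.' pass, move right to (5,8)
Step 10: enter (5,8), '.' pass, move right to (5,9)
Step 11: at (5,9) — EXIT via right edge, pos 5
Distinct cells visited: 11 (path length 11)

Answer: 11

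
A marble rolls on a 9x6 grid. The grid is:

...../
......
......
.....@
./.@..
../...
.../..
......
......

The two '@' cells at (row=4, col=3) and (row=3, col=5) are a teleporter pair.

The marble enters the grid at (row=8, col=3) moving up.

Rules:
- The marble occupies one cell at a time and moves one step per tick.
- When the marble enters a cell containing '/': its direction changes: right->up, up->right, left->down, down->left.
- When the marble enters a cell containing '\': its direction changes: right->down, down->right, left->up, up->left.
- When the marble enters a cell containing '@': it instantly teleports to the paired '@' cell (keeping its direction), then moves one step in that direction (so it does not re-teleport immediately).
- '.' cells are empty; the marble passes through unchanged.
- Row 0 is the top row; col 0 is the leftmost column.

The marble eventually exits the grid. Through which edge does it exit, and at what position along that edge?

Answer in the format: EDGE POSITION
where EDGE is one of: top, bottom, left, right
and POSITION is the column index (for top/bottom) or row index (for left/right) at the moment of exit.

Answer: right 6

Derivation:
Step 1: enter (8,3), '.' pass, move up to (7,3)
Step 2: enter (7,3), '.' pass, move up to (6,3)
Step 3: enter (6,3), '/' deflects up->right, move right to (6,4)
Step 4: enter (6,4), '.' pass, move right to (6,5)
Step 5: enter (6,5), '.' pass, move right to (6,6)
Step 6: at (6,6) — EXIT via right edge, pos 6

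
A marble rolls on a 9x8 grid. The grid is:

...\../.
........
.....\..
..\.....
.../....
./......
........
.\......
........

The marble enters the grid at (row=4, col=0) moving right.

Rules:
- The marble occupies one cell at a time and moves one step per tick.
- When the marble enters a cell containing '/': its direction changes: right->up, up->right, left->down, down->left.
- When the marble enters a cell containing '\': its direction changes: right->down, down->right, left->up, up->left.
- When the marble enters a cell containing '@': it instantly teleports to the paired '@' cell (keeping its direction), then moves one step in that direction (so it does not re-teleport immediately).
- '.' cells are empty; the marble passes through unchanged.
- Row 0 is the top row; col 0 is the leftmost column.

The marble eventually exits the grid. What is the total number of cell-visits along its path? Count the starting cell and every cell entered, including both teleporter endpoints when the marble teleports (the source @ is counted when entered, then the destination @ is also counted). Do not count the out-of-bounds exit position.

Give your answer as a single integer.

Step 1: enter (4,0), '.' pass, move right to (4,1)
Step 2: enter (4,1), '.' pass, move right to (4,2)
Step 3: enter (4,2), '.' pass, move right to (4,3)
Step 4: enter (4,3), '/' deflects right->up, move up to (3,3)
Step 5: enter (3,3), '.' pass, move up to (2,3)
Step 6: enter (2,3), '.' pass, move up to (1,3)
Step 7: enter (1,3), '.' pass, move up to (0,3)
Step 8: enter (0,3), '\' deflects up->left, move left to (0,2)
Step 9: enter (0,2), '.' pass, move left to (0,1)
Step 10: enter (0,1), '.' pass, move left to (0,0)
Step 11: enter (0,0), '.' pass, move left to (0,-1)
Step 12: at (0,-1) — EXIT via left edge, pos 0
Path length (cell visits): 11

Answer: 11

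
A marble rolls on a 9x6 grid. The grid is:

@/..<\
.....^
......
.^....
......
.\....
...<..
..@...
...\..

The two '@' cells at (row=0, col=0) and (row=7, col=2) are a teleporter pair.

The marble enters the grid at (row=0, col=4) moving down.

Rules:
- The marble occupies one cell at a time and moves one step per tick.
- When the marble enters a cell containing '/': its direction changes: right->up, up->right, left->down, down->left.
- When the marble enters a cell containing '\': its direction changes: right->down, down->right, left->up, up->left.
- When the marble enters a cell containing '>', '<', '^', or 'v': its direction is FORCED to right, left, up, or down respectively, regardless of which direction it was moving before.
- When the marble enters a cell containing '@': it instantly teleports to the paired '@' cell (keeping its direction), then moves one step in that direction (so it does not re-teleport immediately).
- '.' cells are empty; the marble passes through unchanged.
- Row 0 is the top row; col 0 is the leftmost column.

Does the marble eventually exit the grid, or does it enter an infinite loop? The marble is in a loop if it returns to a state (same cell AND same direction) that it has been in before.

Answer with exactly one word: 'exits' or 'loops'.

Answer: loops

Derivation:
Step 1: enter (0,4), '<' forces down->left, move left to (0,3)
Step 2: enter (0,3), '.' pass, move left to (0,2)
Step 3: enter (0,2), '.' pass, move left to (0,1)
Step 4: enter (0,1), '/' deflects left->down, move down to (1,1)
Step 5: enter (1,1), '.' pass, move down to (2,1)
Step 6: enter (2,1), '.' pass, move down to (3,1)
Step 7: enter (3,1), '^' forces down->up, move up to (2,1)
Step 8: enter (2,1), '.' pass, move up to (1,1)
Step 9: enter (1,1), '.' pass, move up to (0,1)
Step 10: enter (0,1), '/' deflects up->right, move right to (0,2)
Step 11: enter (0,2), '.' pass, move right to (0,3)
Step 12: enter (0,3), '.' pass, move right to (0,4)
Step 13: enter (0,4), '<' forces right->left, move left to (0,3)
Step 14: at (0,3) dir=left — LOOP DETECTED (seen before)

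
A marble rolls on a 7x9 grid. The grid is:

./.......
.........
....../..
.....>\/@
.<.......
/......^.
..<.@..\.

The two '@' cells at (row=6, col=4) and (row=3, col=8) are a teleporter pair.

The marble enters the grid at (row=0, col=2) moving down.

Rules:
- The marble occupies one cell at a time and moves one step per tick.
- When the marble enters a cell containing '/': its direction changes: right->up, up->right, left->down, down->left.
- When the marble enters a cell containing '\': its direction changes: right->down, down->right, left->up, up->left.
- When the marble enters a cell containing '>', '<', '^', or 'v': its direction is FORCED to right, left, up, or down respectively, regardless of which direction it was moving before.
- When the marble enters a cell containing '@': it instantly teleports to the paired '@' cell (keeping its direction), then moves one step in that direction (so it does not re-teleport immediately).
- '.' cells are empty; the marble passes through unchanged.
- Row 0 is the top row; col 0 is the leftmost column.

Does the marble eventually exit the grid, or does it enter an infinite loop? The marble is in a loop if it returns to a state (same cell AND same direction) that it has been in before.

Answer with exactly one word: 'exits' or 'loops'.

Step 1: enter (0,2), '.' pass, move down to (1,2)
Step 2: enter (1,2), '.' pass, move down to (2,2)
Step 3: enter (2,2), '.' pass, move down to (3,2)
Step 4: enter (3,2), '.' pass, move down to (4,2)
Step 5: enter (4,2), '.' pass, move down to (5,2)
Step 6: enter (5,2), '.' pass, move down to (6,2)
Step 7: enter (6,2), '<' forces down->left, move left to (6,1)
Step 8: enter (6,1), '.' pass, move left to (6,0)
Step 9: enter (6,0), '.' pass, move left to (6,-1)
Step 10: at (6,-1) — EXIT via left edge, pos 6

Answer: exits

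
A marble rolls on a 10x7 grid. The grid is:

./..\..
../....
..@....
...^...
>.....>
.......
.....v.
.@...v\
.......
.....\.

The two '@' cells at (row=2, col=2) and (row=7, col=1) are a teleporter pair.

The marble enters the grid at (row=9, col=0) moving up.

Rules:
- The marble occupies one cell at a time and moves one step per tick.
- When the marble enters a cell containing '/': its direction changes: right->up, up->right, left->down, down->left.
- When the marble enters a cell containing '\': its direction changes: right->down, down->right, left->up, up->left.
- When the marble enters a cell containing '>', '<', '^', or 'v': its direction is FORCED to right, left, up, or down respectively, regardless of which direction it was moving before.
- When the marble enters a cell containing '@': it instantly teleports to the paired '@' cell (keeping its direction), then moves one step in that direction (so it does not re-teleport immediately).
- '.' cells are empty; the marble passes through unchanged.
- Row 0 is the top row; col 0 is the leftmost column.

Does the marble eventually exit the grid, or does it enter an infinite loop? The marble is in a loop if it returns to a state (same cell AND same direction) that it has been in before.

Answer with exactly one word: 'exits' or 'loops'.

Step 1: enter (9,0), '.' pass, move up to (8,0)
Step 2: enter (8,0), '.' pass, move up to (7,0)
Step 3: enter (7,0), '.' pass, move up to (6,0)
Step 4: enter (6,0), '.' pass, move up to (5,0)
Step 5: enter (5,0), '.' pass, move up to (4,0)
Step 6: enter (4,0), '>' forces up->right, move right to (4,1)
Step 7: enter (4,1), '.' pass, move right to (4,2)
Step 8: enter (4,2), '.' pass, move right to (4,3)
Step 9: enter (4,3), '.' pass, move right to (4,4)
Step 10: enter (4,4), '.' pass, move right to (4,5)
Step 11: enter (4,5), '.' pass, move right to (4,6)
Step 12: enter (4,6), '>' forces right->right, move right to (4,7)
Step 13: at (4,7) — EXIT via right edge, pos 4

Answer: exits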